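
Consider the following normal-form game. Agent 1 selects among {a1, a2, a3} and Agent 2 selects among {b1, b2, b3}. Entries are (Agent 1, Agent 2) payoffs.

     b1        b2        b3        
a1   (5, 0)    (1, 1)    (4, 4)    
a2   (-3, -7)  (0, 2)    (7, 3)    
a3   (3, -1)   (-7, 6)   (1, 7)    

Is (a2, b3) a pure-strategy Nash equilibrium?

Holding Agent 2 at b3: Agent 1 gets 7 from a2, versus 4 from a1, 1 from a3. No profitable deviation for Agent 1.
Holding Agent 1 at a2: Agent 2 gets 3 from b3, versus -7 from b1, 2 from b2. No profitable deviation for Agent 2 either.

Yes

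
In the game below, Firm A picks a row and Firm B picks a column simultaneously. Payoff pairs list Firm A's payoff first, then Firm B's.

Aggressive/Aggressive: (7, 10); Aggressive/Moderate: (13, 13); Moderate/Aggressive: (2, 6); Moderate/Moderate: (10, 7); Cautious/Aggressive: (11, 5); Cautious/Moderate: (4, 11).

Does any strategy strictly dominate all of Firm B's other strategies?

Moderate

Check whether one of Firm B's strategies beats all alternatives regardless of what the opponent does.
Moderate strictly dominates: vs Aggressive: 13 > 10; vs Moderate: 7 > 6; vs Cautious: 11 > 5.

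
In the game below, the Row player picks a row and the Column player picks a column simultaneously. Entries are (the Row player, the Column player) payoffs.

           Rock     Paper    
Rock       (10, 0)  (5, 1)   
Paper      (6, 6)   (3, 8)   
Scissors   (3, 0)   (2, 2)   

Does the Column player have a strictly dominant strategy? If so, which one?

A strategy is strictly dominant if it gives the Column player a strictly higher payoff than every other strategy, against every choice by the opponent.
Paper strictly dominates: vs Rock: 1 > 0; vs Paper: 8 > 6; vs Scissors: 2 > 0.

Paper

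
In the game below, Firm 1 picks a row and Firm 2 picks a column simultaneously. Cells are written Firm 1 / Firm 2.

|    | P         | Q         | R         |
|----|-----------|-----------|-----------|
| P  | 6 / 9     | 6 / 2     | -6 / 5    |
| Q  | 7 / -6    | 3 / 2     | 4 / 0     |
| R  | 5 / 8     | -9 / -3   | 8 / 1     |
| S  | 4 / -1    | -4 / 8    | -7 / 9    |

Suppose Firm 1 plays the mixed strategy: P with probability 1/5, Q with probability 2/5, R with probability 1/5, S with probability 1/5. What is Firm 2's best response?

Compute Firm 2's expected payoff from each pure strategy against the given mix.
P: (1/5)·9 + (2/5)·(-6) + (1/5)·8 + (1/5)·(-1) = 4/5
Q: (1/5)·2 + (2/5)·2 + (1/5)·(-3) + (1/5)·8 = 11/5
R: (1/5)·5 + (2/5)·0 + (1/5)·1 + (1/5)·9 = 3
Highest expected payoff is 3, from R.

R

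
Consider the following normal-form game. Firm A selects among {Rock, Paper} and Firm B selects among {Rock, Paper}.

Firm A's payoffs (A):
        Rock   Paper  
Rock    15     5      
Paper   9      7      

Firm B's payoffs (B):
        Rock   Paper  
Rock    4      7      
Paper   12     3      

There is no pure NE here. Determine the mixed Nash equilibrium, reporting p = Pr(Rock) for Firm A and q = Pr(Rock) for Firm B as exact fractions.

p = 3/4, q = 1/4

Each player's mixing probability is pinned down by making the *other* player indifferent.
Firm B indifferent between Rock and Paper: p·4 + (1−p)·12 = p·7 + (1−p)·3 ⟹ 12 + (-8)p = 3 + 4p ⟹ p = 3/4.
Firm A indifferent between Rock and Paper: q·15 + (1−q)·5 = q·9 + (1−q)·7 ⟹ 5 + 10q = 7 + 2q ⟹ q = 1/4.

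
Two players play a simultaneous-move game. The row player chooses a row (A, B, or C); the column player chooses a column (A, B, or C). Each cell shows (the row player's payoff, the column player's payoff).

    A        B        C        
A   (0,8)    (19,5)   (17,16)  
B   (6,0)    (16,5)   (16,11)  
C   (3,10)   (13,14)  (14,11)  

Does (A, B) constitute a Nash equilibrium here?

Holding the column player at B: the row player gets 19 from A, versus 16 from B, 13 from C. No profitable deviation for the row player.
Holding the row player at A: the column player gets 5 from B but could get 16 by switching to C. The column player has a profitable deviation.

No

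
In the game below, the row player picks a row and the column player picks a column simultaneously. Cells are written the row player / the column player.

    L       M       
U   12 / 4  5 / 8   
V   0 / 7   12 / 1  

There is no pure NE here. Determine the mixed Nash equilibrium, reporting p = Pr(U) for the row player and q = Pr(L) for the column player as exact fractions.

In a mixed NE each player is indifferent between their pure strategies, so the opponent's mix sets the indifference.
The column player indifferent between L and M: p·4 + (1−p)·7 = p·8 + (1−p)·1 ⟹ 7 + (-3)p = 1 + 7p ⟹ p = 3/5.
The row player indifferent between U and V: q·12 + (1−q)·5 = q·0 + (1−q)·12 ⟹ 5 + 7q = 12 + (-12)q ⟹ q = 7/19.

p = 3/5, q = 7/19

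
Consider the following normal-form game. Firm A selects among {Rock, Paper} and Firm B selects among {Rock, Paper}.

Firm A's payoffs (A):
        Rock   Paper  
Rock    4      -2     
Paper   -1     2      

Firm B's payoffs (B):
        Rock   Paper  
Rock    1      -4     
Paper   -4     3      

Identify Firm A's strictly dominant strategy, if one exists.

A strategy is strictly dominant if it gives Firm A a strictly higher payoff than every other strategy, against every choice by the opponent.
Rock is not dominant: against Paper, Paper gives 2 > -2.
Paper is not dominant: against Rock, Rock gives 4 > -1.
No single strategy is best against every opponent action.

No strictly dominant strategy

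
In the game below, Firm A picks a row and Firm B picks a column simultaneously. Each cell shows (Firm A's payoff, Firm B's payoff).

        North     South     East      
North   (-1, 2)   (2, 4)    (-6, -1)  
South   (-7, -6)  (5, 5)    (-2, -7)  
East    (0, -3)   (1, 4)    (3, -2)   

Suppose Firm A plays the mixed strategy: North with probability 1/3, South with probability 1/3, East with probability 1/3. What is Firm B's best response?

Compute Firm B's expected payoff from each pure strategy against the given mix.
North: (1/3)·2 + (1/3)·(-6) + (1/3)·(-3) = -7/3
South: (1/3)·4 + (1/3)·5 + (1/3)·4 = 13/3
East: (1/3)·(-1) + (1/3)·(-7) + (1/3)·(-2) = -10/3
Highest expected payoff is 13/3, from South.

South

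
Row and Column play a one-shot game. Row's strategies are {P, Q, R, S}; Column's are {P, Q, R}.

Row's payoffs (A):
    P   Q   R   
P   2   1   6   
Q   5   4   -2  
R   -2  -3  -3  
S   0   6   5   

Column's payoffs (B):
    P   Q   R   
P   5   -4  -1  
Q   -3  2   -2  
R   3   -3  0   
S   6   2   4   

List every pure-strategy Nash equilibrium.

Find each player's best response to every opponent strategy; NE are the intersections.
Row's best responses — vs P: Q (payoff 5); vs Q: S (payoff 6); vs R: P (payoff 6).
Column's best responses — vs P: P (payoff 5); vs Q: Q (payoff 2); vs R: P (payoff 3); vs S: P (payoff 6).
No cell has both players best-responding. For instance, Row's best reply to R is P, but against P Column prefers P over R.

None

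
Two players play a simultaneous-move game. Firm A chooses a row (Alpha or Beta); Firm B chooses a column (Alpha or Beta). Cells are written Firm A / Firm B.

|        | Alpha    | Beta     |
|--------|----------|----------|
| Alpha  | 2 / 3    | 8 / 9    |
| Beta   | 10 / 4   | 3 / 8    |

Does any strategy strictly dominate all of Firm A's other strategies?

A strategy is strictly dominant if it gives Firm A a strictly higher payoff than every other strategy, against every choice by the opponent.
Alpha is not dominant: against Alpha, Beta gives 10 > 2.
Beta is not dominant: against Beta, Alpha gives 8 > 3.
No single strategy is best against every opponent action.

No strictly dominant strategy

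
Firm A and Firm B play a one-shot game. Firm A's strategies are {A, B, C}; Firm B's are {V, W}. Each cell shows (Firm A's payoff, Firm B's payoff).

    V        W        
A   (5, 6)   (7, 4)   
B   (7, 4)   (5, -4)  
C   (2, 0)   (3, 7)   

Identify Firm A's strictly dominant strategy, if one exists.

None

Check whether one of Firm A's strategies beats all alternatives regardless of what the opponent does.
A is not dominant: against V, B gives 7 > 5.
B is not dominant: against W, A gives 7 > 5.
C is not dominant: against V, A gives 5 > 2.
No single strategy is best against every opponent action.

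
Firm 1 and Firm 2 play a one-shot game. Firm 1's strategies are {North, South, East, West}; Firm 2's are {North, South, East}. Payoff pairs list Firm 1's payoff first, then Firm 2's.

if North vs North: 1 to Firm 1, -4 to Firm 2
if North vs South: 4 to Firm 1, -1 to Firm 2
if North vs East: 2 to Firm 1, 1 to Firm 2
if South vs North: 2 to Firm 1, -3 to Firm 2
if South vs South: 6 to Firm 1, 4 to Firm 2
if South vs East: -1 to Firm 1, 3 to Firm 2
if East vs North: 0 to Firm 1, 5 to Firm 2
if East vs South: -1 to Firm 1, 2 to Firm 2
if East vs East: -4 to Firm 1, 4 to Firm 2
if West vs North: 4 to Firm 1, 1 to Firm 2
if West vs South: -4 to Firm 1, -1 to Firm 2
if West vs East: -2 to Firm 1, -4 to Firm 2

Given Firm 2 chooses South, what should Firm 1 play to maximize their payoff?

With Firm 2 fixed at South, Firm 1's payoffs are: North → 4, South → 6, East → -1, West → -4.
The maximum is 6, achieved by South.

South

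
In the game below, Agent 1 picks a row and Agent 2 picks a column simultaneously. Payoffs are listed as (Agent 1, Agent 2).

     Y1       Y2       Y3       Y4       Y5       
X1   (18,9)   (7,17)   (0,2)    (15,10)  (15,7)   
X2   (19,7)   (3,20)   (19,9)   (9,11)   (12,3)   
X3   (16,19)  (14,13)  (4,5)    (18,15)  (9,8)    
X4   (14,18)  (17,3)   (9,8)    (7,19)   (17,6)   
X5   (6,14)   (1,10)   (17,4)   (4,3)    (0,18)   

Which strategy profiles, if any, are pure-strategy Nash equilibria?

None

Check mutual best responses: a cell is a NE iff neither player can gain by unilaterally deviating.
Agent 1's best responses — vs Y1: X2 (payoff 19); vs Y2: X4 (payoff 17); vs Y3: X2 (payoff 19); vs Y4: X3 (payoff 18); vs Y5: X4 (payoff 17).
Agent 2's best responses — vs X1: Y2 (payoff 17); vs X2: Y2 (payoff 20); vs X3: Y1 (payoff 19); vs X4: Y4 (payoff 19); vs X5: Y5 (payoff 18).
No cell has both players best-responding. For instance, Agent 1's best reply to Y4 is X3, but against X3 Agent 2 prefers Y1 over Y4.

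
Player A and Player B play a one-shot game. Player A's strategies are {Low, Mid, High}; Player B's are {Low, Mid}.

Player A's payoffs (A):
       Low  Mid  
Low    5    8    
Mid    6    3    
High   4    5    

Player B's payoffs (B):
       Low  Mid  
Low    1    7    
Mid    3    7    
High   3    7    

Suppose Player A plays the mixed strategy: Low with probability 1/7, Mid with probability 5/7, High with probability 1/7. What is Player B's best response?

Mid

Compute Player B's expected payoff from each pure strategy against the given mix.
Low: (1/7)·1 + (5/7)·3 + (1/7)·3 = 19/7
Mid: (1/7)·7 + (5/7)·7 + (1/7)·7 = 7
Highest expected payoff is 7, from Mid.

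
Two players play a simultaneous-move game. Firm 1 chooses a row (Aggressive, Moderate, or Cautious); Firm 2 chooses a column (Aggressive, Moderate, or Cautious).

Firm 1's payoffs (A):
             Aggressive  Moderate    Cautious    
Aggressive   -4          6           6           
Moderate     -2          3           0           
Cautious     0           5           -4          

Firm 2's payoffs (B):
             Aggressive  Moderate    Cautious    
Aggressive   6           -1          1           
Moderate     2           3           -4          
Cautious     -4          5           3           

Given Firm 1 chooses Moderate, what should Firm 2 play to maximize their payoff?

With Firm 1 fixed at Moderate, Firm 2's payoffs are: Aggressive → 2, Moderate → 3, Cautious → -4.
The maximum is 3, achieved by Moderate.

Moderate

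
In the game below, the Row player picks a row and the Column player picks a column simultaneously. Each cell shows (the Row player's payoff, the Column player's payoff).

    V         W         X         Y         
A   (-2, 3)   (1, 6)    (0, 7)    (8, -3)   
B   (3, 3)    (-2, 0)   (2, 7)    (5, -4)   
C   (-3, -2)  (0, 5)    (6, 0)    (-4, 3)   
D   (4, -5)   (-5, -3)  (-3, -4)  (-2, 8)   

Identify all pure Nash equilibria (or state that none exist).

A profile is a Nash equilibrium when each player is best-responding to the other.
The Row player's best responses — vs V: D (payoff 4); vs W: A (payoff 1); vs X: C (payoff 6); vs Y: A (payoff 8).
The Column player's best responses — vs A: X (payoff 7); vs B: X (payoff 7); vs C: W (payoff 5); vs D: Y (payoff 8).
No cell has both players best-responding. For instance, the Row player's best reply to V is D, but against D the Column player prefers Y over V.

No pure-strategy Nash equilibrium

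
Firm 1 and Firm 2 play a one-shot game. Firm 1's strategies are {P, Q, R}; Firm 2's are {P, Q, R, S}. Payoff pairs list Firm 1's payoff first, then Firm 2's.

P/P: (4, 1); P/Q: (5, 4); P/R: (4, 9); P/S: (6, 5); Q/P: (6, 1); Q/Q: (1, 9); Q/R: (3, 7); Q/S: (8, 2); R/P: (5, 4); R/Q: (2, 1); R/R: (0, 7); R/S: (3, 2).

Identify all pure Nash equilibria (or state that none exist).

(P, R)

A profile is a Nash equilibrium when each player is best-responding to the other.
Firm 1's best responses — vs P: Q (payoff 6); vs Q: P (payoff 5); vs R: P (payoff 4); vs S: Q (payoff 8).
Firm 2's best responses — vs P: R (payoff 9); vs Q: Q (payoff 9); vs R: R (payoff 7).
The only mutual best response is (P, R); neither player gains by switching there.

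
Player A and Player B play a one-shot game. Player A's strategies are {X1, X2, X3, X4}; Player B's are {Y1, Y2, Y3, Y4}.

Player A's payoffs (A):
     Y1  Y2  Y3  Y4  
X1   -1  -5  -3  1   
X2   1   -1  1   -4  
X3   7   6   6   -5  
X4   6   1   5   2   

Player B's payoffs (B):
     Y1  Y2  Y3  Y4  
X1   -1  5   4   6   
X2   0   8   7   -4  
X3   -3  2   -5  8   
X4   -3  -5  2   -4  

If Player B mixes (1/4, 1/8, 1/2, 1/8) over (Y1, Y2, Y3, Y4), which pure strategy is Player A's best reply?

Compute Player A's expected payoff from each pure strategy against the given mix.
X1: (1/4)·(-1) + (1/8)·(-5) + (1/2)·(-3) + (1/8)·1 = -9/4
X2: (1/4)·1 + (1/8)·(-1) + (1/2)·1 + (1/8)·(-4) = 1/8
X3: (1/4)·7 + (1/8)·6 + (1/2)·6 + (1/8)·(-5) = 39/8
X4: (1/4)·6 + (1/8)·1 + (1/2)·5 + (1/8)·2 = 35/8
Highest expected payoff is 39/8, from X3.

X3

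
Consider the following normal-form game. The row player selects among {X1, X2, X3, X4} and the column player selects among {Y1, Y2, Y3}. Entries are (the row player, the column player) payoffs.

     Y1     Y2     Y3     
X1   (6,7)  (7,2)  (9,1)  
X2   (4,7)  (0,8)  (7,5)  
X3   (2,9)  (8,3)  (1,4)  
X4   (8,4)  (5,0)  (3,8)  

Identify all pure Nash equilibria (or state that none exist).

There is no pure-strategy Nash equilibrium

Find each player's best response to every opponent strategy; NE are the intersections.
The row player's best responses — vs Y1: X4 (payoff 8); vs Y2: X3 (payoff 8); vs Y3: X1 (payoff 9).
The column player's best responses — vs X1: Y1 (payoff 7); vs X2: Y2 (payoff 8); vs X3: Y1 (payoff 9); vs X4: Y3 (payoff 8).
No cell has both players best-responding. For instance, the row player's best reply to Y2 is X3, but against X3 the column player prefers Y1 over Y2.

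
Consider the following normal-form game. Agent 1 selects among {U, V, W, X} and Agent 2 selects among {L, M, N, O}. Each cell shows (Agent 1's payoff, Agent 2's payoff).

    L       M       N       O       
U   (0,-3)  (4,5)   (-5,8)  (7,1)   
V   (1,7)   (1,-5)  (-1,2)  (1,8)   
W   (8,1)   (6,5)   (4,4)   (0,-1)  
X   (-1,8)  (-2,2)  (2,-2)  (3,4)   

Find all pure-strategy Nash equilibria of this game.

A profile is a Nash equilibrium when each player is best-responding to the other.
Agent 1's best responses — vs L: W (payoff 8); vs M: W (payoff 6); vs N: W (payoff 4); vs O: U (payoff 7).
Agent 2's best responses — vs U: N (payoff 8); vs V: O (payoff 8); vs W: M (payoff 5); vs X: L (payoff 8).
The only mutual best response is (W, M); neither player gains by switching there.

(W, M)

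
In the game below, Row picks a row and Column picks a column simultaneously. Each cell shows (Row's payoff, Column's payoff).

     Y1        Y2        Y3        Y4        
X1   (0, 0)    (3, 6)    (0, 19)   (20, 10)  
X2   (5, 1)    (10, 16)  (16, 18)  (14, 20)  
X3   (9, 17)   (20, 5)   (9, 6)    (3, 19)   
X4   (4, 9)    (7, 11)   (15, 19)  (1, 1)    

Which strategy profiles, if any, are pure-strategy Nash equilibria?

A profile is a Nash equilibrium when each player is best-responding to the other.
Row's best responses — vs Y1: X3 (payoff 9); vs Y2: X3 (payoff 20); vs Y3: X2 (payoff 16); vs Y4: X1 (payoff 20).
Column's best responses — vs X1: Y3 (payoff 19); vs X2: Y4 (payoff 20); vs X3: Y4 (payoff 19); vs X4: Y3 (payoff 19).
No cell has both players best-responding. For instance, Row's best reply to Y4 is X1, but against X1 Column prefers Y3 over Y4.

No pure-strategy Nash equilibrium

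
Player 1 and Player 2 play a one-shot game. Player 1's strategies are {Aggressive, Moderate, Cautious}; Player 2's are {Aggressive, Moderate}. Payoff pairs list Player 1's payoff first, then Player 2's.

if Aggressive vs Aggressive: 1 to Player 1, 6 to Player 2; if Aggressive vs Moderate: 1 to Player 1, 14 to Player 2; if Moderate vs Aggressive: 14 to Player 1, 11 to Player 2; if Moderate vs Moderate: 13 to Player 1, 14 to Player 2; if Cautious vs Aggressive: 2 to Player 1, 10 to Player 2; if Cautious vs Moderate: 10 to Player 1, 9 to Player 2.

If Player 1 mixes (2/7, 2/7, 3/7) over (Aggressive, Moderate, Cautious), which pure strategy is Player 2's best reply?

Moderate

Player 2's best reply maximizes expected payoff against the mix.
Aggressive: (2/7)·6 + (2/7)·11 + (3/7)·10 = 64/7
Moderate: (2/7)·14 + (2/7)·14 + (3/7)·9 = 83/7
Highest expected payoff is 83/7, from Moderate.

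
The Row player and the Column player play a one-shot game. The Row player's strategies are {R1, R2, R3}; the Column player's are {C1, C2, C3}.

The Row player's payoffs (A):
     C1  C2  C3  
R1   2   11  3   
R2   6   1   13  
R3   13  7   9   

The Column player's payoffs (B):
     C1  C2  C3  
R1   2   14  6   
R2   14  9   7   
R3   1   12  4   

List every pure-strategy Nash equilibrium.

(R1, C2)

A profile is a Nash equilibrium when each player is best-responding to the other.
The Row player's best responses — vs C1: R3 (payoff 13); vs C2: R1 (payoff 11); vs C3: R2 (payoff 13).
The Column player's best responses — vs R1: C2 (payoff 14); vs R2: C1 (payoff 14); vs R3: C2 (payoff 12).
The only mutual best response is (R1, C2); neither player gains by switching there.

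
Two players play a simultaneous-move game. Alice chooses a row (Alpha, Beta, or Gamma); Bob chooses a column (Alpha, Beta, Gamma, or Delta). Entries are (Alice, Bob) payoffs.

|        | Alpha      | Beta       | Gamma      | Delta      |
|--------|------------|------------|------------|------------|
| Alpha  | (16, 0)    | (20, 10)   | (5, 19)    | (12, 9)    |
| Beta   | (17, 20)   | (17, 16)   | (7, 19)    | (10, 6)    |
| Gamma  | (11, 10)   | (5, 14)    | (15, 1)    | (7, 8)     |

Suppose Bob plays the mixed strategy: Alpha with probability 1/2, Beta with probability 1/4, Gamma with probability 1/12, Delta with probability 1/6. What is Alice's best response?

Alpha

Alice's best reply maximizes expected payoff against the mix.
Alpha: (1/2)·16 + (1/4)·20 + (1/12)·5 + (1/6)·12 = 185/12
Beta: (1/2)·17 + (1/4)·17 + (1/12)·7 + (1/6)·10 = 15
Gamma: (1/2)·11 + (1/4)·5 + (1/12)·15 + (1/6)·7 = 55/6
Highest expected payoff is 185/12, from Alpha.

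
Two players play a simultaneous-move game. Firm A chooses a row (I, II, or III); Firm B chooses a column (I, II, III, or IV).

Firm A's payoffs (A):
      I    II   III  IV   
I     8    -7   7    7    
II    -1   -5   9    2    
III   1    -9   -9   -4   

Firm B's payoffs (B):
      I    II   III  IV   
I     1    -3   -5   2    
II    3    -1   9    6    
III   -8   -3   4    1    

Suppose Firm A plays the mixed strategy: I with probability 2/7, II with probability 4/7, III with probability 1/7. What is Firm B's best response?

Firm B's best reply maximizes expected payoff against the mix.
I: (2/7)·1 + (4/7)·3 + (1/7)·(-8) = 6/7
II: (2/7)·(-3) + (4/7)·(-1) + (1/7)·(-3) = -13/7
III: (2/7)·(-5) + (4/7)·9 + (1/7)·4 = 30/7
IV: (2/7)·2 + (4/7)·6 + (1/7)·1 = 29/7
Highest expected payoff is 30/7, from III.

III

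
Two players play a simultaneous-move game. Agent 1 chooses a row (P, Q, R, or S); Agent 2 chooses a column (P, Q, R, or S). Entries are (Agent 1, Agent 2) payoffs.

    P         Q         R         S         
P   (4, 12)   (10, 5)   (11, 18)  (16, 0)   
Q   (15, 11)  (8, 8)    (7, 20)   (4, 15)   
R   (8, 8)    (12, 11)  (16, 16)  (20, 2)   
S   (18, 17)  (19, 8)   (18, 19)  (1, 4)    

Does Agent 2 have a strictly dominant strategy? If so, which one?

Check whether one of Agent 2's strategies beats all alternatives regardless of what the opponent does.
R strictly dominates: vs P: 18 > each of {12, 5, 0}; vs Q: 20 > each of {11, 8, 15}; vs R: 16 > each of {8, 11, 2}; vs S: 19 > each of {17, 8, 4}.

R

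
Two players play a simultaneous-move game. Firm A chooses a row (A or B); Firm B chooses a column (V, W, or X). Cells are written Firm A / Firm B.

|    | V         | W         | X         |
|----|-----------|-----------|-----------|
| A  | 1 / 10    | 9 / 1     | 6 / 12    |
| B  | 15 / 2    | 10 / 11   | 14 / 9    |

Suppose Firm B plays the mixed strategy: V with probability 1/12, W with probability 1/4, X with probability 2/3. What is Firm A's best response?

Compute Firm A's expected payoff from each pure strategy against the given mix.
A: (1/12)·1 + (1/4)·9 + (2/3)·6 = 19/3
B: (1/12)·15 + (1/4)·10 + (2/3)·14 = 157/12
Highest expected payoff is 157/12, from B.

B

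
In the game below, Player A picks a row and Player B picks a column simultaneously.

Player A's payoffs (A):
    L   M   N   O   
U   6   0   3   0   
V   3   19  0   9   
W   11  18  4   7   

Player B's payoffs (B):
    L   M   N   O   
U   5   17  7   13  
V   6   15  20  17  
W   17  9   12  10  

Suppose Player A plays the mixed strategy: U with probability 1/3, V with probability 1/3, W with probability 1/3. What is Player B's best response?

M

Compute Player B's expected payoff from each pure strategy against the given mix.
L: (1/3)·5 + (1/3)·6 + (1/3)·17 = 28/3
M: (1/3)·17 + (1/3)·15 + (1/3)·9 = 41/3
N: (1/3)·7 + (1/3)·20 + (1/3)·12 = 13
O: (1/3)·13 + (1/3)·17 + (1/3)·10 = 40/3
Highest expected payoff is 41/3, from M.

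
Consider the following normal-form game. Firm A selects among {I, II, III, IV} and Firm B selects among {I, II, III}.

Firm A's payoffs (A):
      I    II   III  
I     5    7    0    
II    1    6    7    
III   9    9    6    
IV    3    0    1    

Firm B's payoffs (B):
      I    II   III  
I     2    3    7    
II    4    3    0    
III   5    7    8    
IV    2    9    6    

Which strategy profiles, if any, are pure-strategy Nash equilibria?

Find each player's best response to every opponent strategy; NE are the intersections.
Firm A's best responses — vs I: III (payoff 9); vs II: III (payoff 9); vs III: II (payoff 7).
Firm B's best responses — vs I: III (payoff 7); vs II: I (payoff 4); vs III: III (payoff 8); vs IV: II (payoff 9).
No cell has both players best-responding. For instance, Firm A's best reply to II is III, but against III Firm B prefers III over II.

There is no pure-strategy Nash equilibrium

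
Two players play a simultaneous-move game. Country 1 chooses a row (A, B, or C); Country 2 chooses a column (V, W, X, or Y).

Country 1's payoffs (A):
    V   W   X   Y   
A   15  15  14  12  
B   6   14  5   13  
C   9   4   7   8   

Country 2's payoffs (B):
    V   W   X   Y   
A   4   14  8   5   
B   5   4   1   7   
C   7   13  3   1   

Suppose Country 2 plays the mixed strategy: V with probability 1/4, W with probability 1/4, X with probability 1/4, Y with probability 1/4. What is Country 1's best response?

A

Compute Country 1's expected payoff from each pure strategy against the given mix.
A: (1/4)·15 + (1/4)·15 + (1/4)·14 + (1/4)·12 = 14
B: (1/4)·6 + (1/4)·14 + (1/4)·5 + (1/4)·13 = 19/2
C: (1/4)·9 + (1/4)·4 + (1/4)·7 + (1/4)·8 = 7
Highest expected payoff is 14, from A.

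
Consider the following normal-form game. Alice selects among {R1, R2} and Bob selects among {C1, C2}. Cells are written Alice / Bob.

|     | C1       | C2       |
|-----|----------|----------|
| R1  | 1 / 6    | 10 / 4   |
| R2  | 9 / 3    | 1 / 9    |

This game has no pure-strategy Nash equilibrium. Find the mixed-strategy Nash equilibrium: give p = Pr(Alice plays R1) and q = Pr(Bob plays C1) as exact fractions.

p = 3/4, q = 9/17

Each player's mixing probability is pinned down by making the *other* player indifferent.
Bob indifferent between C1 and C2: p·6 + (1−p)·3 = p·4 + (1−p)·9 ⟹ 3 + 3p = 9 + (-5)p ⟹ p = 3/4.
Alice indifferent between R1 and R2: q·1 + (1−q)·10 = q·9 + (1−q)·1 ⟹ 10 + (-9)q = 1 + 8q ⟹ q = 9/17.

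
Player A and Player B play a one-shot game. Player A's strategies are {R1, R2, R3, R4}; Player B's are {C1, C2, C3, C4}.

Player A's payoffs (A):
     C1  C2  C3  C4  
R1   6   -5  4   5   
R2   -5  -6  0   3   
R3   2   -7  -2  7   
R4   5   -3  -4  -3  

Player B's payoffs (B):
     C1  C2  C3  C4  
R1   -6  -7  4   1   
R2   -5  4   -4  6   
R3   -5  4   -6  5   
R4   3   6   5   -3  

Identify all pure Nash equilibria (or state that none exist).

A profile is a Nash equilibrium when each player is best-responding to the other.
Player A's best responses — vs C1: R1 (payoff 6); vs C2: R4 (payoff -3); vs C3: R1 (payoff 4); vs C4: R3 (payoff 7).
Player B's best responses — vs R1: C3 (payoff 4); vs R2: C4 (payoff 6); vs R3: C4 (payoff 5); vs R4: C2 (payoff 6).
Mutual best responses occur at (R1, C3), (R3, C4), and (R4, C2); at each, neither player gains by switching.

(R1, C3), (R3, C4), and (R4, C2)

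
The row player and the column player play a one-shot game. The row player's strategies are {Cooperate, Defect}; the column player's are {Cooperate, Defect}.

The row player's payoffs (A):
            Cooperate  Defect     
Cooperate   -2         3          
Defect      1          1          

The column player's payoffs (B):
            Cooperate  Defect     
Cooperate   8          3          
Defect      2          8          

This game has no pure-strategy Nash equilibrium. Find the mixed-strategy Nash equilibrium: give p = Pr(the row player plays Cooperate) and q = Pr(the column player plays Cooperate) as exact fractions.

p = 6/11, q = 2/5

Each player's mixing probability is pinned down by making the *other* player indifferent.
The column player indifferent between Cooperate and Defect: p·8 + (1−p)·2 = p·3 + (1−p)·8 ⟹ 2 + 6p = 8 + (-5)p ⟹ p = 6/11.
The row player indifferent between Cooperate and Defect: q·(-2) + (1−q)·3 = q·1 + (1−q)·1 ⟹ 3 + (-5)q = 1 + 0q ⟹ q = 2/5.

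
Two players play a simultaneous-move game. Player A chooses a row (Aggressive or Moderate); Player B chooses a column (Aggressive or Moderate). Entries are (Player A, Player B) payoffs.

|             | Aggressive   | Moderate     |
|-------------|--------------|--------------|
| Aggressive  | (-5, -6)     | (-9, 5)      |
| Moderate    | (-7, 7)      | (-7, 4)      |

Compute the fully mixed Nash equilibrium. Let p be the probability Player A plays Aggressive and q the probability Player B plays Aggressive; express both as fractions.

Each player's mixing probability is pinned down by making the *other* player indifferent.
Player B indifferent between Aggressive and Moderate: p·(-6) + (1−p)·7 = p·5 + (1−p)·4 ⟹ 7 + (-13)p = 4 + 1p ⟹ p = 3/14.
Player A indifferent between Aggressive and Moderate: q·(-5) + (1−q)·(-9) = q·(-7) + (1−q)·(-7) ⟹ (-9) + 4q = (-7) + 0q ⟹ q = 1/2.

p = 3/14, q = 1/2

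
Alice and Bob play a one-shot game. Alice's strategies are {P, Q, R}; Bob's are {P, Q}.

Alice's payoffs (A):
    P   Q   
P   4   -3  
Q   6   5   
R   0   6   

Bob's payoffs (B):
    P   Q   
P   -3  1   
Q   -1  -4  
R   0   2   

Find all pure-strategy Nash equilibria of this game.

(Q, P) and (R, Q)

A profile is a Nash equilibrium when each player is best-responding to the other.
Alice's best responses — vs P: Q (payoff 6); vs Q: R (payoff 6).
Bob's best responses — vs P: Q (payoff 1); vs Q: P (payoff -1); vs R: Q (payoff 2).
Mutual best responses occur at (Q, P) and (R, Q); at each, neither player gains by switching.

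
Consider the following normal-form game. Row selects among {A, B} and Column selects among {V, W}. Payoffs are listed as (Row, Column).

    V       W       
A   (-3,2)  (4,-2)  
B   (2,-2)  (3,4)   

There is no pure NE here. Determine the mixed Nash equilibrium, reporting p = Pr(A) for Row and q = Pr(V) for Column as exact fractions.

p = 3/5, q = 1/6

Each player's mixing probability is pinned down by making the *other* player indifferent.
Column indifferent between V and W: p·2 + (1−p)·(-2) = p·(-2) + (1−p)·4 ⟹ (-2) + 4p = 4 + (-6)p ⟹ p = 3/5.
Row indifferent between A and B: q·(-3) + (1−q)·4 = q·2 + (1−q)·3 ⟹ 4 + (-7)q = 3 + (-1)q ⟹ q = 1/6.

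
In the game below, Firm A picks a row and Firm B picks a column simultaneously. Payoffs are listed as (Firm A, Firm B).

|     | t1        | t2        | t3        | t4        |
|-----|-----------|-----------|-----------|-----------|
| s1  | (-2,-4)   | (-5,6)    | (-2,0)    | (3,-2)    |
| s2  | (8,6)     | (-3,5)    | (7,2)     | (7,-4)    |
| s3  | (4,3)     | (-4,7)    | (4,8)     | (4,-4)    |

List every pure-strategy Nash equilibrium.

Check mutual best responses: a cell is a NE iff neither player can gain by unilaterally deviating.
Firm A's best responses — vs t1: s2 (payoff 8); vs t2: s2 (payoff -3); vs t3: s2 (payoff 7); vs t4: s2 (payoff 7).
Firm B's best responses — vs s1: t2 (payoff 6); vs s2: t1 (payoff 6); vs s3: t3 (payoff 8).
The only mutual best response is (s2, t1); neither player gains by switching there.

(s2, t1)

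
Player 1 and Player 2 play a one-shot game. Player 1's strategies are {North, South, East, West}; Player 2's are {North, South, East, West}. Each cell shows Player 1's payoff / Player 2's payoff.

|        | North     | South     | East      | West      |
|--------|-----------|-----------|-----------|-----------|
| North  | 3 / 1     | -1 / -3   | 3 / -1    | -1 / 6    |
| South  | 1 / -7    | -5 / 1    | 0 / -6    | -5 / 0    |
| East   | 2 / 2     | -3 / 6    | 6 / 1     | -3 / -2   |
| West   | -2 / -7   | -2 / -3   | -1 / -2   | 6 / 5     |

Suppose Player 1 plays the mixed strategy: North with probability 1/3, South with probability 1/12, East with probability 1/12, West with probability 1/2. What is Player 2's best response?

West

Compute Player 2's expected payoff from each pure strategy against the given mix.
North: (1/3)·1 + (1/12)·(-7) + (1/12)·2 + (1/2)·(-7) = -43/12
South: (1/3)·(-3) + (1/12)·1 + (1/12)·6 + (1/2)·(-3) = -23/12
East: (1/3)·(-1) + (1/12)·(-6) + (1/12)·1 + (1/2)·(-2) = -7/4
West: (1/3)·6 + (1/12)·0 + (1/12)·(-2) + (1/2)·5 = 13/3
Highest expected payoff is 13/3, from West.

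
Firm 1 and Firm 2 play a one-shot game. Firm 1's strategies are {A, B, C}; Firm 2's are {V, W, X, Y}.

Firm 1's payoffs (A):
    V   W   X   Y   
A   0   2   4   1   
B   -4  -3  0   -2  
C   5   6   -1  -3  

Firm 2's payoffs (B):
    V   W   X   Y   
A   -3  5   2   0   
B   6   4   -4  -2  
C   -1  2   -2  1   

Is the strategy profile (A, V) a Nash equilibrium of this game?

Holding Firm 2 at V: Firm 1 gets 0 from A but could get 5 by switching to C. Firm 1 has a profitable deviation.

No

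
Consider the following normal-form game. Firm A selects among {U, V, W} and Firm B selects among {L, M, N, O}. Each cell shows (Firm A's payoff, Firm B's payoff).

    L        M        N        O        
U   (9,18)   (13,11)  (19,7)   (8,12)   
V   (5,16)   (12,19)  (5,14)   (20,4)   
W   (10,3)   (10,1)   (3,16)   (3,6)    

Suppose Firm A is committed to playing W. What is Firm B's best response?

With Firm A fixed at W, Firm B's payoffs are: L → 3, M → 1, N → 16, O → 6.
The maximum is 16, achieved by N.

N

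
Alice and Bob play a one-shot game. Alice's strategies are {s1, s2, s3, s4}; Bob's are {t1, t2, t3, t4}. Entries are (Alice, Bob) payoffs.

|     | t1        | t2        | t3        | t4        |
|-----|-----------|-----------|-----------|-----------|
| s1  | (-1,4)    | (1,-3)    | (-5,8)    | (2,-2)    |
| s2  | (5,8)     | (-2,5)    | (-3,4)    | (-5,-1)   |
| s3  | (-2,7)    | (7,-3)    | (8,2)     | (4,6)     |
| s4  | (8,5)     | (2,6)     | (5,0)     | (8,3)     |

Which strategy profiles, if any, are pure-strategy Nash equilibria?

None

Check mutual best responses: a cell is a NE iff neither player can gain by unilaterally deviating.
Alice's best responses — vs t1: s4 (payoff 8); vs t2: s3 (payoff 7); vs t3: s3 (payoff 8); vs t4: s4 (payoff 8).
Bob's best responses — vs s1: t3 (payoff 8); vs s2: t1 (payoff 8); vs s3: t1 (payoff 7); vs s4: t2 (payoff 6).
No cell has both players best-responding. For instance, Alice's best reply to t2 is s3, but against s3 Bob prefers t1 over t2.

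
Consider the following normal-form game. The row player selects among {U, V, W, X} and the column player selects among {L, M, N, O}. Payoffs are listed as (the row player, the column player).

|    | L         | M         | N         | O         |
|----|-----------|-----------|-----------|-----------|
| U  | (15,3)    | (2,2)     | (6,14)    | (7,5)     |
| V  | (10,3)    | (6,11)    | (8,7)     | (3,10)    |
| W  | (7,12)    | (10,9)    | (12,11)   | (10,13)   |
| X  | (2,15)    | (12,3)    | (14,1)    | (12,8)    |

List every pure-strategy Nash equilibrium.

There is no pure-strategy Nash equilibrium

Check mutual best responses: a cell is a NE iff neither player can gain by unilaterally deviating.
The row player's best responses — vs L: U (payoff 15); vs M: X (payoff 12); vs N: X (payoff 14); vs O: X (payoff 12).
The column player's best responses — vs U: N (payoff 14); vs V: M (payoff 11); vs W: O (payoff 13); vs X: L (payoff 15).
No cell has both players best-responding. For instance, the row player's best reply to N is X, but against X the column player prefers L over N.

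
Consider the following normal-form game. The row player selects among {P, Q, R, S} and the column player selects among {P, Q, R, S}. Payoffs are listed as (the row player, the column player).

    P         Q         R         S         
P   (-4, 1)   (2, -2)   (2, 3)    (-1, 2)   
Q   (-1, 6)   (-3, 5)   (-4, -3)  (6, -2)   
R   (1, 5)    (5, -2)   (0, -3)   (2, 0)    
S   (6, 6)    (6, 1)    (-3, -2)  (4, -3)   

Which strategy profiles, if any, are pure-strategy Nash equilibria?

(P, R) and (S, P)

Find each player's best response to every opponent strategy; NE are the intersections.
The row player's best responses — vs P: S (payoff 6); vs Q: S (payoff 6); vs R: P (payoff 2); vs S: Q (payoff 6).
The column player's best responses — vs P: R (payoff 3); vs Q: P (payoff 6); vs R: P (payoff 5); vs S: P (payoff 6).
Mutual best responses occur at (P, R) and (S, P); at each, neither player gains by switching.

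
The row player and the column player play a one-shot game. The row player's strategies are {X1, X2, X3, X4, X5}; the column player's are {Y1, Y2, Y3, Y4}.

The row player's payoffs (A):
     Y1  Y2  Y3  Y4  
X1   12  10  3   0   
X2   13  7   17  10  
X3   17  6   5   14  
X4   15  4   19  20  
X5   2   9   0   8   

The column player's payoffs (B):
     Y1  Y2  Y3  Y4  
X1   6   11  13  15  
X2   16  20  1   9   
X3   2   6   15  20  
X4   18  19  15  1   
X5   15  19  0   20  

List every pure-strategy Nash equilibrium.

No pure-strategy Nash equilibrium

Find each player's best response to every opponent strategy; NE are the intersections.
The row player's best responses — vs Y1: X3 (payoff 17); vs Y2: X1 (payoff 10); vs Y3: X4 (payoff 19); vs Y4: X4 (payoff 20).
The column player's best responses — vs X1: Y4 (payoff 15); vs X2: Y2 (payoff 20); vs X3: Y4 (payoff 20); vs X4: Y2 (payoff 19); vs X5: Y4 (payoff 20).
No cell has both players best-responding. For instance, the row player's best reply to Y1 is X3, but against X3 the column player prefers Y4 over Y1.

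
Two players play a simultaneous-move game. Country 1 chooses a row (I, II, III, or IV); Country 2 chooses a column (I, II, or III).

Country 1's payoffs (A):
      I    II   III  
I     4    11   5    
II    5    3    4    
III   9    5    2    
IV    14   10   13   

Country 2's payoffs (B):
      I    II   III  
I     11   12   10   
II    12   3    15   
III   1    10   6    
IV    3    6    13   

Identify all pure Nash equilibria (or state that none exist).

(I, II) and (IV, III)

Check mutual best responses: a cell is a NE iff neither player can gain by unilaterally deviating.
Country 1's best responses — vs I: IV (payoff 14); vs II: I (payoff 11); vs III: IV (payoff 13).
Country 2's best responses — vs I: II (payoff 12); vs II: III (payoff 15); vs III: II (payoff 10); vs IV: III (payoff 13).
Mutual best responses occur at (I, II) and (IV, III); at each, neither player gains by switching.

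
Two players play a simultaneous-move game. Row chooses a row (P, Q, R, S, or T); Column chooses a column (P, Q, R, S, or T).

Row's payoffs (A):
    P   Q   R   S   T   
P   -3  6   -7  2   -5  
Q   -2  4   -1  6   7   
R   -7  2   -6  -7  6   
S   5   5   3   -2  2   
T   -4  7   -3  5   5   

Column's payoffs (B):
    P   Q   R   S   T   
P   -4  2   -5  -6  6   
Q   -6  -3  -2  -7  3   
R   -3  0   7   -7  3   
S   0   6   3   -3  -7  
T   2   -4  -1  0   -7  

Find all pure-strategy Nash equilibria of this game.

Check mutual best responses: a cell is a NE iff neither player can gain by unilaterally deviating.
Row's best responses — vs P: S (payoff 5); vs Q: T (payoff 7); vs R: S (payoff 3); vs S: Q (payoff 6); vs T: Q (payoff 7).
Column's best responses — vs P: T (payoff 6); vs Q: T (payoff 3); vs R: R (payoff 7); vs S: Q (payoff 6); vs T: P (payoff 2).
The only mutual best response is (Q, T); neither player gains by switching there.

(Q, T)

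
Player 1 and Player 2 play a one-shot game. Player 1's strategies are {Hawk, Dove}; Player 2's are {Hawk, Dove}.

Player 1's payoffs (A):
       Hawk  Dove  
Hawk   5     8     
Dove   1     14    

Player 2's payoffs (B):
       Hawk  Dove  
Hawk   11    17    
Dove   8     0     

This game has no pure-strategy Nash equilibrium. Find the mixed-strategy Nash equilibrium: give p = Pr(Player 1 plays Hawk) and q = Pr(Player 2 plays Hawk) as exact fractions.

In a mixed NE each player is indifferent between their pure strategies, so the opponent's mix sets the indifference.
Player 2 indifferent between Hawk and Dove: p·11 + (1−p)·8 = p·17 + (1−p)·0 ⟹ 8 + 3p = 0 + 17p ⟹ p = 4/7.
Player 1 indifferent between Hawk and Dove: q·5 + (1−q)·8 = q·1 + (1−q)·14 ⟹ 8 + (-3)q = 14 + (-13)q ⟹ q = 3/5.

p = 4/7, q = 3/5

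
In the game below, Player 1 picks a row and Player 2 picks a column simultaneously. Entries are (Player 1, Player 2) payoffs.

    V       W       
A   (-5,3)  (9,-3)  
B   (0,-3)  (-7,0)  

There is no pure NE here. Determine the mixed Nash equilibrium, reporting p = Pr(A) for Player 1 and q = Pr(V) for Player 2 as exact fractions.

p = 1/3, q = 16/21

In a mixed NE each player is indifferent between their pure strategies, so the opponent's mix sets the indifference.
Player 2 indifferent between V and W: p·3 + (1−p)·(-3) = p·(-3) + (1−p)·0 ⟹ (-3) + 6p = 0 + (-3)p ⟹ p = 1/3.
Player 1 indifferent between A and B: q·(-5) + (1−q)·9 = q·0 + (1−q)·(-7) ⟹ 9 + (-14)q = (-7) + 7q ⟹ q = 16/21.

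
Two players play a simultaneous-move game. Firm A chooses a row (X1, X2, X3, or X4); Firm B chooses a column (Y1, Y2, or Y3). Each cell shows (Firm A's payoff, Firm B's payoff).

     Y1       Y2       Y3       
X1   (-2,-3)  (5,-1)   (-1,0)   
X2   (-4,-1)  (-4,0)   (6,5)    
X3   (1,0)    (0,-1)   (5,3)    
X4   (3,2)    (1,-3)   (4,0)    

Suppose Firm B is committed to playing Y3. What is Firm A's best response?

X2

With Firm B fixed at Y3, Firm A's payoffs are: X1 → -1, X2 → 6, X3 → 5, X4 → 4.
The maximum is 6, achieved by X2.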